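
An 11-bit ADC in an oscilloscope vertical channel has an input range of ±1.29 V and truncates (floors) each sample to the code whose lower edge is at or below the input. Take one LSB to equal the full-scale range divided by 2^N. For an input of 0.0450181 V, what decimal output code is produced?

Span: 1.29 V − (-1.29 V) = 2.58 V. LSB = 2.58 V / 2^11 ≈ 1.260 mV.
code = ⌊(V_in − V_min)/LSB⌋ = ⌊(V_in − V_min) × 2^11 / range⌋
     = ⌊(0.0450181 − (-1.29)) × 2048 / 2.58⌋ = ⌊1.3350181 × 2048/2.58⌋
     = ⌊1059.735⌋ = 1059.

1059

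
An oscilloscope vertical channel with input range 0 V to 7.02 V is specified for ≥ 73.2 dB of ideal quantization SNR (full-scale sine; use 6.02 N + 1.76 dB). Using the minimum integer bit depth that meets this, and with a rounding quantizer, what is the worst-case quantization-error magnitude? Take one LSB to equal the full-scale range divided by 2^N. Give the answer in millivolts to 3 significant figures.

0.857 mV

Range is 7.02 V.
Required N = ⌈(73.2 − 1.76)/6.02⌉ = ⌈11.867⌉ = 12.
LSB = 7.02 V / 2^12 = 1.7139 mV.
Half an LSB is 0.857 mV.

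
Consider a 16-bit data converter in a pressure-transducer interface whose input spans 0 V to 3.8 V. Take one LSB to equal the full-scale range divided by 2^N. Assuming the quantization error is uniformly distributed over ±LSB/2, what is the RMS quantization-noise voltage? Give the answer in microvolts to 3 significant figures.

Full-scale range = 3.8 V.
LSB = 3.8 V ÷ 2^16 = 3.8/65536 V = 57.983 µV.
σ_q = LSB/√12 = 57.983 µV/3.4641 = 16.7 µV.

16.7 µV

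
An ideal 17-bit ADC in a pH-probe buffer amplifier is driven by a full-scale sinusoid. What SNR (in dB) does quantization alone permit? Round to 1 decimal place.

For an ideal N-bit converter with full-scale sine input, SNR = 6.02 N + 1.76 dB. SNR = 6.02 × 17 + 1.76 = 102.34 + 1.76 = 104.10 dB.

104.1 dB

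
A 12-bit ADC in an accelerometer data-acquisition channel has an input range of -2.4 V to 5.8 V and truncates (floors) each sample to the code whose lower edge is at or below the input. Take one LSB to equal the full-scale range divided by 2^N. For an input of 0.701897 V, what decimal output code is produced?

The full-scale span is 5.8 − (-2.4) = 8.2 V. LSB = 8.2 V / 2^12 ≈ 2.002 mV.
V_in − V_min = 0.701897 − (-2.4) = 3.101897 V.
Divide by LSB: 3.101897 × 4096/8.2 = 1549.4354.
Truncating gives code 1549.

1549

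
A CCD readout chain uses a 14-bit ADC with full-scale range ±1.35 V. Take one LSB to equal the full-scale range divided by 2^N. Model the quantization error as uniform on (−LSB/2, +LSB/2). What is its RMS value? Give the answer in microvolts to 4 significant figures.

47.57 µV

Full-scale range = 1.35 V − (-1.35 V) = 2.7 V.
One LSB is 2.7 V / 16384 = 164.795 µV.
For a uniform distribution on [−LSB/2, +LSB/2], V_rms = LSB/√12 = 164.795 µV/3.4641 = 47.57 µV.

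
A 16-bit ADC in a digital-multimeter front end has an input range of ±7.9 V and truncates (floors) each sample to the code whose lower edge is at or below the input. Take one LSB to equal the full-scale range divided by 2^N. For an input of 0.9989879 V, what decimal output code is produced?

Range = 7.9 − (-7.9) = 15.8 V. LSB = 15.8 V / 2^16 ≈ 241.1 µV.
(V_in − V_min) × 2^16/range = (0.9989879 − (-7.9)) × 65536/15.8 = 36911.650.
Floor → code = 36911.

36911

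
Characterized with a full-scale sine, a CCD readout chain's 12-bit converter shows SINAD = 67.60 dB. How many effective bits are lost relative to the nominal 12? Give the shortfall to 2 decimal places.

1.06 bits

ENOB = (SINAD − 1.76)/6.02 = (67.60 − 1.76)/6.02 = 10.9369 bits.
12 − 10.9369 = 1.06 bits below nominal.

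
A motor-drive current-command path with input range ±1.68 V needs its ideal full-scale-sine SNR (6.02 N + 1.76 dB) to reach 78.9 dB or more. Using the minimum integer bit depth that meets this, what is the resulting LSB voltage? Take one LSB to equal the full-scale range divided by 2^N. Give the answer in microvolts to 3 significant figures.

410 µV

Full-scale range = 1.68 V − (-1.68 V) = 3.36 V.
Solving 6.02 N ≥ 78.9 − 1.76: N ≥ 12.814. Round up → N = 13.
Step size = 3.36/8192 V = 410 µV.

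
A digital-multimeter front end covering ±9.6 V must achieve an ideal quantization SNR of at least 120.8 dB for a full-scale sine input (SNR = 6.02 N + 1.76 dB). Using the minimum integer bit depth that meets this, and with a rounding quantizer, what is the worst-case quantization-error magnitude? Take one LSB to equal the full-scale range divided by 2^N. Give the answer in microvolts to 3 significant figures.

Span: 9.6 V − (-9.6 V) = 19.2 V.
N ≥ (120.8 − 1.76)/6.02 = 19.774 → N_min = 20.
LSB = 19.2 V ÷ 2^20 = 19.2/1048576 V = 18.311 µV.
Max error for round-to-nearest is LSB/2 = 9.16 µV.

9.16 µV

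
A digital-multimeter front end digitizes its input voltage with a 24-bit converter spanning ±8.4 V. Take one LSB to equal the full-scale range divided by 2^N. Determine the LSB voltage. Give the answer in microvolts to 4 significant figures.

1.001 µV

The full-scale span is 8.4 − (-8.4) = 16.8 V.
Number of codes = 2^24 = 16777216.
One LSB is 16.8 V / 16777216 = 1.001 µV.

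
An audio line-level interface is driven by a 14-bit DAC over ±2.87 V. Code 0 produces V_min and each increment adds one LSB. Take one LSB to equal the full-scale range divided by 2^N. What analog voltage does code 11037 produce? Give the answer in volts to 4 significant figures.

Span: 2.87 V − (-2.87 V) = 5.74 V. LSB = 5.74 V / 2^14.
Output = V_min + (11037/16384) × range = -2.87 + 0.673645 × 5.74 V
      = -2.87 + 3.86672 = 0.996722 V.

0.9967 V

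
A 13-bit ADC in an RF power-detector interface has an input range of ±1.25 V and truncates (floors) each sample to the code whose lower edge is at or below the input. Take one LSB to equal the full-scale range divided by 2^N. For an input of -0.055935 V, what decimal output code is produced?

3912

Span: 1.25 V − (-1.25 V) = 2.5 V. LSB = 2.5 V / 2^13 ≈ 305.2 µV.
code = ⌊(V_in − V_min)/LSB⌋ = ⌊(V_in − V_min) × 2^13 / range⌋
     = ⌊(-0.055935 − (-1.25)) × 8192 / 2.5⌋ = ⌊1.194065 × 8192/2.5⌋
     = ⌊3912.712⌋ = 3912.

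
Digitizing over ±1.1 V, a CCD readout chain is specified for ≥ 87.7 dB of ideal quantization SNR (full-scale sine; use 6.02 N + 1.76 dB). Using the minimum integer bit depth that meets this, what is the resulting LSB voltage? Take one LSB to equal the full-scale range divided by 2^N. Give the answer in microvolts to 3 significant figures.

67.1 µV

Full-scale range = 1.1 V − (-1.1 V) = 2.2 V.
Solving 6.02 N ≥ 87.7 − 1.76: N ≥ 14.276. Round up → N = 15.
LSB = 2.2 V / 2^15 = 67.1 µV.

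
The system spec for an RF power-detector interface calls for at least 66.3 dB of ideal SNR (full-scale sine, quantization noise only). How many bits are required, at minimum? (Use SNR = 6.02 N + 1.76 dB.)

11 bits

N ≥ (66.3 − 1.76)/6.02 = 10.721 → N_min = 11.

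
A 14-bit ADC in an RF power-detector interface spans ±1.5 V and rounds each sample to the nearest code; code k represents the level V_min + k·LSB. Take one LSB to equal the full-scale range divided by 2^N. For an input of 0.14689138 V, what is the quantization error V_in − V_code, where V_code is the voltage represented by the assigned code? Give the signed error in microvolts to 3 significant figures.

Full-scale range = 1.5 V − (-1.5 V) = 3 V. LSB = 3 V / 2^14 ≈ 183.1 µV.
Position in LSBs: (0.14689138 − (-1.5)) × 16384/3 = 8994.2228; rounding gives k = 8994.
Reconstructed level: -1.5 + 8994 × 3/16384 V = 0.14685058594 V.
Error = V_in − V_code = 0.14689138 − (0.14685058594) = +40.8 µV.

+40.8 µV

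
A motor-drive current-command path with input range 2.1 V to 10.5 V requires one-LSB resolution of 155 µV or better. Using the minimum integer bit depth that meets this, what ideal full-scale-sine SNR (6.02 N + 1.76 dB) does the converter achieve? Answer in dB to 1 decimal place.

98.1 dB

Span: 10.5 V − (2.1 V) = 8.4 V.
8.4 V / 155 µV = 54190. Since 2^15 = 32768 and 2^16 = 65536, N = 16.
SNR = 6.02 × 16 + 1.76 = 98.08 dB.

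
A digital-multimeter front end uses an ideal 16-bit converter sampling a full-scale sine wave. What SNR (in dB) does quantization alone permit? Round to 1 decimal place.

For an ideal N-bit converter with full-scale sine input, SNR = 6.02 N + 1.76 dB. SNR = 6.02 × 16 + 1.76 = 96.32 + 1.76 = 98.08 dB.

98.1 dB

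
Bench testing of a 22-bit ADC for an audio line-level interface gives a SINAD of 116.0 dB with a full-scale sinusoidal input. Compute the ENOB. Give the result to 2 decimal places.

ENOB = (116.0 − 1.76)/6.02 = 18.9767 bits.

18.98 bits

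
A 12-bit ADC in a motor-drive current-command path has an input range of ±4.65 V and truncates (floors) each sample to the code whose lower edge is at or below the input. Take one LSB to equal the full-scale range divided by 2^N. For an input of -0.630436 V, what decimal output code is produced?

Full-scale range = 4.65 V − (-4.65 V) = 9.3 V. LSB = 9.3 V / 2^12 ≈ 2.271 mV.
(V_in − V_min) × 2^12/range = (-0.630436 − (-4.65)) × 4096/9.3 = 1770.337.
Floor → code = 1770.

1770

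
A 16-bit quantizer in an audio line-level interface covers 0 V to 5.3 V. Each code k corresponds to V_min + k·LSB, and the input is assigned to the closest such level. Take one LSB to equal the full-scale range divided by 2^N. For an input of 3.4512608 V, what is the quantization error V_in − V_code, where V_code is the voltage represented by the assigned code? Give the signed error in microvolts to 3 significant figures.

Range is 5.3 V. LSB = 5.3 V / 2^16 ≈ 80.87 µV.
(3.4512608 − (0)) / LSB = 3.4512608 × 65536/5.3 = 42675.8166. Nearest integer: k = 42676.
V_code = V_min + k × range/2^16 = 0 + 42676 × 5.3/65536 = 3.4512756348 V.
e = 3.4512608 − (3.4512756348) = −14.8 µV.

−14.8 µV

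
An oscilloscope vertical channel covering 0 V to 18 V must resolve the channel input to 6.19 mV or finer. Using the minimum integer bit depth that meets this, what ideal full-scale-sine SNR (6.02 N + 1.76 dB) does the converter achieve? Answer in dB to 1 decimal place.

74.0 dB

Full-scale range = 18 V.
18 V / 6.19 mV = 2908. Since 2^11 = 2048 and 2^12 = 4096, N = 12.
Ideal SNR at N = 12: 6.02·12 + 1.76 = 74.0 dB.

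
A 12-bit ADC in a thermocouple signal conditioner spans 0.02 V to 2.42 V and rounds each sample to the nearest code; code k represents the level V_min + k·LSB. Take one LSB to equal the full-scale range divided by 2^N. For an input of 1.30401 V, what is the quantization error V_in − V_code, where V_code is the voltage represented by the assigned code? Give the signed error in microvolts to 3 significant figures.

+221 µV

The full-scale span is 2.42 − (0.02) = 2.4 V. LSB = 2.4 V / 2^12 ≈ 0.5859 mV.
(1.30401 − (0.02)) / LSB = 1.28401 × 4096/2.4 = 2191.3771. Nearest integer: k = 2191.
Reconstructed level: 0.02 + 2191 × 2.4/4096 V = 1.303789063 V.
e = 1.30401 − (1.303789063) = +221 µV.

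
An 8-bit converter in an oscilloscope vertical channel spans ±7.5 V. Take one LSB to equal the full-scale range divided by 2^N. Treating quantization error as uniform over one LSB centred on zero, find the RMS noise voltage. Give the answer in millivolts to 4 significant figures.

Range = 7.5 − (-7.5) = 15 V.
LSB = 15 V ÷ 2^8 = 15/256 V = 58.5938 mV.
For a uniform distribution on [−LSB/2, +LSB/2], V_rms = LSB/√12 = 58.5938 mV/3.4641 = 16.91 mV.

16.91 mV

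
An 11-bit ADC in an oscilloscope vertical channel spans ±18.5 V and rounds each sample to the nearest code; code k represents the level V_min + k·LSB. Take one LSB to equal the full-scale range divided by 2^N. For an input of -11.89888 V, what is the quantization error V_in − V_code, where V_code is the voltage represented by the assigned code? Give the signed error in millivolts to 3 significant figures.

The full-scale span is 18.5 − (-18.5) = 37 V. LSB = 37 V / 2^11 ≈ 18.07 mV.
(-11.89888 − (-18.5)) / LSB = 6.60112 × 2048/37 = 365.3809. Nearest integer: k = 365.
V_code = -18.5 + (365/2048) × 37 = -11.90576172 V.
e = -11.89888 − (-11.90576172) = +6.88 mV.

+6.88 mV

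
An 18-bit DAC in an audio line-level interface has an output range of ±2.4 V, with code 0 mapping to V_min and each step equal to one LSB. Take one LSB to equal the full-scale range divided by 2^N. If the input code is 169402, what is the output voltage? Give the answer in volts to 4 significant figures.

0.7018 V

Full-scale range = 2.4 V − (-2.4 V) = 4.8 V. LSB = 4.8 V / 2^18.
Output = V_min + (169402/262144) × range = -2.4 + 0.646217 × 4.8 V
      = -2.4 V + 3.10184 V = 0.701843 V.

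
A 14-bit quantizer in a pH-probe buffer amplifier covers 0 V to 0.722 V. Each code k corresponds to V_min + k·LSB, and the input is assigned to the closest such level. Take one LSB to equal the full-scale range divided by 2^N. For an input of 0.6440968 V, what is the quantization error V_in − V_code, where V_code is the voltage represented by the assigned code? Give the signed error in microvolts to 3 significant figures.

+7.93 µV

Span = 0.722 V. LSB = 0.722 V / 2^14 ≈ 44.07 µV.
(0.6440968 − (0)) / LSB = 0.6440968 × 16384/0.722 = 14616.1800. Nearest integer: k = 14616.
Reconstructed level: 0 + 14616 × 0.722/16384 V = 0.64408886719 V.
Error = V_in − V_code = 0.6440968 − (0.64408886719) = +7.93 µV.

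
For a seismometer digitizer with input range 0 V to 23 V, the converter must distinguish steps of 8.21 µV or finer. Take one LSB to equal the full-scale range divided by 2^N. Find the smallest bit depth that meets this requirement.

V_FS = 23 V.
Need 2^N ≥ 23 V / 8.21 µV = 2.801e6 → N_min = 22.

22 bits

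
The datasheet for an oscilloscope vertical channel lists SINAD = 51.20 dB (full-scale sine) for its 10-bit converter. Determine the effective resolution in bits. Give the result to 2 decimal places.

8.21 bits

ENOB = (51.20 − 1.76)/6.02 = 8.2126 bits.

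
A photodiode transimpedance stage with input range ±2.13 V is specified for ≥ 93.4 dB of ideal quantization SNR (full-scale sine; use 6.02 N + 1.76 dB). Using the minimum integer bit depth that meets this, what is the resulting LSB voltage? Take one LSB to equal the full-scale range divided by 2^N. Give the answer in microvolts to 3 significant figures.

65.0 µV

Span: 2.13 V − (-2.13 V) = 4.26 V.
N ≥ (93.4 − 1.76)/6.02 = 15.223 → N_min = 16.
Step size = 4.26/65536 V = 65.0 µV.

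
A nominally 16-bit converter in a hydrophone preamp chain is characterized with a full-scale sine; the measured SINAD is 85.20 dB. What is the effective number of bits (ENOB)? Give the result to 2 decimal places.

ENOB = (SINAD − 1.76) / 6.02 = (85.20 − 1.76) / 6.02 = 83.44 / 6.02 = 13.8605.

13.86 bits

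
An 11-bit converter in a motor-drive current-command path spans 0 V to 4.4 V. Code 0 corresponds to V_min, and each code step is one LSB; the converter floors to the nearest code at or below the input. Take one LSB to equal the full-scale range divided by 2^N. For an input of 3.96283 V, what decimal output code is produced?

V_FS = 4.4 V. LSB = 4.4 V / 2^11 ≈ 2.148 mV.
(V_in − V_min) × 2^11/range = (3.96283 − (0)) × 2048/4.4 = 1844.517.
Floor → code = 1844.

1844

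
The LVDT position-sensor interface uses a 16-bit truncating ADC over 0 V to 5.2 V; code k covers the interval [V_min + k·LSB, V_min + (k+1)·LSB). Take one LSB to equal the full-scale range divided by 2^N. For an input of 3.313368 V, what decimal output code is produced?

41758

Span = 5.2 V. LSB = 5.2 V / 2^16 ≈ 79.35 µV.
code = ⌊(V_in − V_min)/LSB⌋ = ⌊(V_in − V_min) × 2^16 / range⌋
     = ⌊(3.313368 − (0)) × 65536 / 5.2⌋ = ⌊3.313368 × 65536/5.2⌋
     = ⌊41758.632⌋ = 41758.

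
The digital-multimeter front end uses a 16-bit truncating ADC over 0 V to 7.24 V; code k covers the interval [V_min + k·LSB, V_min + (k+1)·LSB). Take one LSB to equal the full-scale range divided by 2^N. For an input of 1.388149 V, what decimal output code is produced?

12565

Span = 7.24 V. LSB = 7.24 V / 2^16 ≈ 110.5 µV.
(V_in − V_min) × 2^16/range = (1.388149 − (0)) × 65536/7.24 = 12565.433.
Floor → code = 12565.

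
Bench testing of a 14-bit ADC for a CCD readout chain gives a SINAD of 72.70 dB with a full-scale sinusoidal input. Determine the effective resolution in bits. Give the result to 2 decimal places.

11.78 bits

ENOB = (72.70 − 1.76)/6.02 = 11.7841 bits.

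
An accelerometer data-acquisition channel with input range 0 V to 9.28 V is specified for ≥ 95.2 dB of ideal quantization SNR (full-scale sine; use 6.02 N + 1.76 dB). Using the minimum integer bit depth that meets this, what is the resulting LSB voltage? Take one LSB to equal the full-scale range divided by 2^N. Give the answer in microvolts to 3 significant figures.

142 µV

Full-scale range = 9.28 V.
6.02 N + 1.76 ≥ 95.2 gives N ≥ 15.522, so the minimum integer is 16.
Step size = 9.28/65536 V = 142 µV.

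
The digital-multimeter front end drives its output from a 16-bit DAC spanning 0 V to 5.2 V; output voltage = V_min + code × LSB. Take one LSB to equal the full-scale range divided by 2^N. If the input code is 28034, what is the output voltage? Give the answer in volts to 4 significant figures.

2.224 V

Full-scale range = 5.2 V. LSB = 5.2 V / 2^16.
Output = V_min + (28034/65536) × range = 0 + 0.427765 × 5.2 V
      = 0 + 2.22438 = 2.22438 V.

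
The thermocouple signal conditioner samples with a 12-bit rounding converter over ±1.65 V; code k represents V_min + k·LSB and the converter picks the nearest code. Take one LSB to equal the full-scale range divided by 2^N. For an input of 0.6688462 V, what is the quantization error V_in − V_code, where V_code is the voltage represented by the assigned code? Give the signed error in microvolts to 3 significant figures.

Span: 1.65 V − (-1.65 V) = 3.3 V. LSB = 3.3 V / 2^12 ≈ 0.8057 mV.
Position in LSBs: (0.6688462 − (-1.65)) × 4096/3.3 = 2878.1800; rounding gives k = 2878.
V_code = V_min + k × range/2^12 = -1.65 + 2878 × 3.3/4096 = 0.6687011719 V.
V_in − V_code = 0.6688462 − (0.6687011719) = +145 µV.

+145 µV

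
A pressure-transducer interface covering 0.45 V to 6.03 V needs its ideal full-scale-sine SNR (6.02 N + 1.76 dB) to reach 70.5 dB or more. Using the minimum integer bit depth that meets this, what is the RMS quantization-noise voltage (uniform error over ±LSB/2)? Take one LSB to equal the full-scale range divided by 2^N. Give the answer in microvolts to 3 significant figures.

Range = 6.03 − (0.45) = 5.58 V.
6.02 N + 1.76 ≥ 70.5 gives N ≥ 11.419, so the minimum integer is 12.
LSB = 5.58 V ÷ 2^12 = 5.58/4096 V = 1.3623 mV.
V_rms = LSB/√12 = 393 µV.

393 µV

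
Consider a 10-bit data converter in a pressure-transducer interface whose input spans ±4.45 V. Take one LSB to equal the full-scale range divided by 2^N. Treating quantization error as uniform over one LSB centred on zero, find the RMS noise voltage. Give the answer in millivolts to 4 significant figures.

2.509 mV

The full-scale span is 4.45 − (-4.45) = 8.9 V.
LSB = 8.9 V ÷ 2^10 = 8.9/1024 V = 8.69141 mV.
RMS of a uniform error over width LSB is LSB/√12 = 2.509 mV.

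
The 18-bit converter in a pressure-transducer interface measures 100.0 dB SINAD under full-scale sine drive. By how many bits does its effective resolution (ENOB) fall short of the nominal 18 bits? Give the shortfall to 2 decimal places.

ENOB = (SINAD − 1.76)/6.02 = (100.0 − 1.76)/6.02 = 16.3189 bits.
18 − 16.3189 = 1.68 bits below nominal.

1.68 bits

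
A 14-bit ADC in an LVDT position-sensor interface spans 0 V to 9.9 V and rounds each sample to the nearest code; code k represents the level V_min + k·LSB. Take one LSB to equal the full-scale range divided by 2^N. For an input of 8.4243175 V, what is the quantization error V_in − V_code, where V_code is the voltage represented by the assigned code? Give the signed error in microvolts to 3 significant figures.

Span = 9.9 V. LSB = 9.9 V / 2^14 ≈ 0.6042 mV.
(8.4243175 − (0)) / LSB = 8.4243175 × 16384/9.9 = 13941.8200. Nearest integer: k = 13942.
V_code = V_min + k × range/2^14 = 0 + 13942 × 9.9/16384 = 8.4244262695 V.
V_in − V_code = 8.4243175 − (8.4244262695) = −109 µV.

−109 µV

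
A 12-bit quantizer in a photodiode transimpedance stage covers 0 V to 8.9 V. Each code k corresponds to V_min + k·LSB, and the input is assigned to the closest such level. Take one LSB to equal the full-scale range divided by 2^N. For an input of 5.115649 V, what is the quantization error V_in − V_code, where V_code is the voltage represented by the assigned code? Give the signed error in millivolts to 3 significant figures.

+0.756 mV

Full-scale range = 8.9 V. LSB = 8.9 V / 2^12 ≈ 2.173 mV.
Position in LSBs: (5.115649 − (0)) × 4096/8.9 = 2354.3481; rounding gives k = 2354.
V_code = V_min + k × range/2^12 = 0 + 2354 × 8.9/4096 = 5.114892578 V.
V_in − V_code = 5.115649 − (5.114892578) = +0.756 mV.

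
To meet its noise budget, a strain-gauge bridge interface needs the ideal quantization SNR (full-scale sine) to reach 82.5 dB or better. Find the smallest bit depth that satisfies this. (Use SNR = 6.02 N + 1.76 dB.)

14 bits

N ≥ (82.5 − 1.76)/6.02 = 13.412 → N_min = 14.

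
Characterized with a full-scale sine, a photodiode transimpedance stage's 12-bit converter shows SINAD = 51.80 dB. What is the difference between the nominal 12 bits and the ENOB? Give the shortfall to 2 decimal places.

N_eff = (51.80 − 1.76)/6.02 = 8.3123 bits.
Lost resolution: 12 − 8.3123 = 3.6877 bits.

3.69 bits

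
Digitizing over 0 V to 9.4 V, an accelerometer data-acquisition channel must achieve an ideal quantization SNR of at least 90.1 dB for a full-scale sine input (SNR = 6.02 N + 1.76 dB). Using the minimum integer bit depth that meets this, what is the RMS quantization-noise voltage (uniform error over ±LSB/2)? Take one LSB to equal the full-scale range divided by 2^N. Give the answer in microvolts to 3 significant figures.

82.8 µV

Range is 9.4 V.
N ≥ (90.1 − 1.76)/6.02 = 14.674 → N_min = 15.
Step size = 9.4/32768 V = 286.87 µV.
RMS noise = LSB/√12 = 82.8 µV.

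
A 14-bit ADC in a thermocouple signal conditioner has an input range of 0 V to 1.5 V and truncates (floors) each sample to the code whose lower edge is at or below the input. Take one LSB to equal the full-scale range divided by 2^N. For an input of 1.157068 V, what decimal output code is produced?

Range is 1.5 V. LSB = 1.5 V / 2^14 ≈ 91.55 µV.
code = ⌊(V_in − V_min)/LSB⌋ = ⌊(V_in − V_min) × 2^14 / range⌋
     = ⌊(1.157068 − (0)) × 16384 / 1.5⌋ = ⌊1.157068 × 16384/1.5⌋
     = ⌊12638.268⌋ = 12638.

12638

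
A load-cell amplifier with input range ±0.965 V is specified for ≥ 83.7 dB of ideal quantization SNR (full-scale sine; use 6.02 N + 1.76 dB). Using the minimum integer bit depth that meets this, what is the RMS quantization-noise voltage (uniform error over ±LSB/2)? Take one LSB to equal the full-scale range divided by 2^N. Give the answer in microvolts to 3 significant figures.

Span: 0.965 V − (-0.965 V) = 1.93 V.
Required N = ⌈(83.7 − 1.76)/6.02⌉ = ⌈13.611⌉ = 14.
Step size = 1.93/16384 V = 117.80 µV.
V_rms = LSB/√12 = 34.0 µV.

34.0 µV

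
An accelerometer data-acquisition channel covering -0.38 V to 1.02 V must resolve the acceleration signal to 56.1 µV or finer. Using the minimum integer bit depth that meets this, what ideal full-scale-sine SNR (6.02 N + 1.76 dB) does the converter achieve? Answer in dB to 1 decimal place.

92.1 dB

Range = 1.02 − (-0.38) = 1.4 V.
Need 2^N ≥ 1.4 V / 56.1 µV = 24960 → N_min = 15.
SNR = 6.02 × 15 + 1.76 = 92.06 dB.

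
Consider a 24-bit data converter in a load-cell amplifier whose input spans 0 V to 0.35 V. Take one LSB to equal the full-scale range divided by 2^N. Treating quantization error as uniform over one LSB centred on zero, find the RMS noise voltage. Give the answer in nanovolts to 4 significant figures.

Span = 0.35 V.
LSB = 0.35 V / 2^24 = 20.8616 nV.
σ_q = LSB/√12 = 20.8616 nV/3.4641 = 6.022 nV.

6.022 nV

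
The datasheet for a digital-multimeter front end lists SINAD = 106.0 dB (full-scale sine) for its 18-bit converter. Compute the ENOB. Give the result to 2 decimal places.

(106.0 − 1.76) / 6.02 = 104.24/6.02 = 17.3156 effective bits.

17.32 bits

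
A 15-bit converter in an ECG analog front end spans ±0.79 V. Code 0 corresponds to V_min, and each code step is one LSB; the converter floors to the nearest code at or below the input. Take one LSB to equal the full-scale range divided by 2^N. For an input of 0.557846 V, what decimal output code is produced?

Full-scale range = 0.79 V − (-0.79 V) = 1.58 V. LSB = 1.58 V / 2^15 ≈ 48.22 µV.
V_in − V_min = 0.557846 − (-0.79) = 1.347846 V.
Divide by LSB: 1.347846 × 32768/1.58 = 27953.3024.
Truncating gives code 27953.

27953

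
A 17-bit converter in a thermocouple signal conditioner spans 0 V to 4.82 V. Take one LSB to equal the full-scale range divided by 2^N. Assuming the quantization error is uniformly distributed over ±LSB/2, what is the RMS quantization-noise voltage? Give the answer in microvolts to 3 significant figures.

Span = 4.82 V.
Step size = 4.82/131072 V = 36.774 µV.
σ_q = LSB/√12 = 36.774 µV/3.4641 = 10.6 µV.

10.6 µV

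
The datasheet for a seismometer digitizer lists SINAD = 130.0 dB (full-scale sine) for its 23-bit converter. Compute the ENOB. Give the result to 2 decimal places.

ENOB = (SINAD − 1.76) / 6.02 = (130.0 − 1.76) / 6.02 = 128.24 / 6.02 = 21.3023.

21.30 bits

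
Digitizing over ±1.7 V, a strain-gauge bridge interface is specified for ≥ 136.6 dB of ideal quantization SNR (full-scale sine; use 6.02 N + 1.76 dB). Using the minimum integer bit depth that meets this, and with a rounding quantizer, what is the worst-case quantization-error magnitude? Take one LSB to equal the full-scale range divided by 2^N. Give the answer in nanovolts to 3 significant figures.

Range = 1.7 − (-1.7) = 3.4 V.
Solving 6.02 N ≥ 136.6 − 1.76: N ≥ 22.399. Round up → N = 23.
LSB = 3.4 V ÷ 2^23 = 3.4/8388608 V = 405.31 nV.
|e|_max = LSB/2 = 203 nV.

203 nV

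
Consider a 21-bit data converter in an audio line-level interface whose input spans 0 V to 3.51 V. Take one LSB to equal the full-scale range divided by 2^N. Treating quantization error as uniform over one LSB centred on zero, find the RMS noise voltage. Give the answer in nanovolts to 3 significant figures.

483 nV

Span = 3.51 V.
Step size = 3.51/2097152 V = 1.6737 µV.
V_rms = LSB/√12 = 1.6737 µV / √12 = 483 nV.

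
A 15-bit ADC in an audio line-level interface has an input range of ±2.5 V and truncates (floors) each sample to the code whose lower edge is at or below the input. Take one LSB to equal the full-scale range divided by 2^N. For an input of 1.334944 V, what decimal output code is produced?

Full-scale range = 2.5 V − (-2.5 V) = 5 V. LSB = 5 V / 2^15 ≈ 152.6 µV.
V_in − V_min = 1.334944 − (-2.5) = 3.834944 V.
Divide by LSB: 3.834944 × 32768/5 = 25132.6890.
Truncating gives code 25132.

25132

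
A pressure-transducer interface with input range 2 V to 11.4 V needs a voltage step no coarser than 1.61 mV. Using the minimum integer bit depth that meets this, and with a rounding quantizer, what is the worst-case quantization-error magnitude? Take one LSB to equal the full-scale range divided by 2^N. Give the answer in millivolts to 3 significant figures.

0.574 mV

The full-scale span is 11.4 − (2) = 9.4 V.
9.4 V / 1.61 mV = 5839. Since 2^12 = 4096 and 2^13 = 8192, N = 13.
LSB = 9.4 V / 2^13 = 1.1475 mV.
Half an LSB is 0.574 mV.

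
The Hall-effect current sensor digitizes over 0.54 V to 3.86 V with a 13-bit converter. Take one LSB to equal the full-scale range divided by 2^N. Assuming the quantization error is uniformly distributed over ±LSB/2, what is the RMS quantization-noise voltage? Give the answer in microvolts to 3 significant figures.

The full-scale span is 3.86 − (0.54) = 3.32 V.
Step size = 3.32/8192 V = 405.27 µV.
σ_q = LSB/√12 = 405.27 µV/3.4641 = 117 µV.

117 µV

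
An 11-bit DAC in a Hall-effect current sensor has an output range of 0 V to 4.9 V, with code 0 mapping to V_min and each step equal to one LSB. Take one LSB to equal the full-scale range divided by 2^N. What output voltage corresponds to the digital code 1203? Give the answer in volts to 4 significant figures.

Full-scale range = 4.9 V. LSB = 4.9 V / 2^11.
V_out = 0 + 1203 × (4.9/2048) V
      = 0 + 2.87827 = 2.87827 V.

2.878 V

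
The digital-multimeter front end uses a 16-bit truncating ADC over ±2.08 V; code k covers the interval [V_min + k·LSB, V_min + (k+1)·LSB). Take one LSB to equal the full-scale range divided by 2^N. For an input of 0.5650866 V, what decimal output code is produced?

Range = 2.08 − (-2.08) = 4.16 V. LSB = 4.16 V / 2^16 ≈ 63.48 µV.
(V_in − V_min) × 2^16/range = (0.5650866 − (-2.08)) × 65536/4.16 = 41670.287.
Floor → code = 41670.

41670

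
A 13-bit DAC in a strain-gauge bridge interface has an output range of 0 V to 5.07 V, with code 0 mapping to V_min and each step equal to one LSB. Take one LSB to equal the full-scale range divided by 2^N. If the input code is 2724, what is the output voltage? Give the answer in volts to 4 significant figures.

1.686 V

Span = 5.07 V. LSB = 5.07 V / 2^13.
V_out = V_min + code × LSB = 0 V + 2724 × 5.07 V / 8192
      = 0 V + 1.68587 V = 1.68587 V.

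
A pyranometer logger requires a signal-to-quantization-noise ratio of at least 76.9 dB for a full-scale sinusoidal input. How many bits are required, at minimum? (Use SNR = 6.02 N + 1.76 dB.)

Solving 6.02 N ≥ 76.9 − 1.76: N ≥ 12.482. Round up → N = 13.

13 bits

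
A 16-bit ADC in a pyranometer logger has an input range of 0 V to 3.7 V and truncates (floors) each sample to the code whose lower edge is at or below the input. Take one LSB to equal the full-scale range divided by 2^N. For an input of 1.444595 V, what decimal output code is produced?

Range is 3.7 V. LSB = 3.7 V / 2^16 ≈ 56.46 µV.
(V_in − V_min) × 2^16/range = (1.444595 − (0)) × 65536/3.7 = 25587.291.
Floor → code = 25587.

25587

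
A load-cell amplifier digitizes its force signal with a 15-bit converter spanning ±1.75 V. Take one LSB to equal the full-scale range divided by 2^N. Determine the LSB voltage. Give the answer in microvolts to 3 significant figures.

107 µV

Span: 1.75 V − (-1.75 V) = 3.5 V.
2^15 = 32768 levels.
LSB = 3.5 V ÷ 2^15 = 3.5/32768 V = 107 µV.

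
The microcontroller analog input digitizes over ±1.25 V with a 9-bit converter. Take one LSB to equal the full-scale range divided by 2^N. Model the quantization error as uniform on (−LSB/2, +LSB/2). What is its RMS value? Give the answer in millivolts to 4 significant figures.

1.410 mV

The full-scale span is 1.25 − (-1.25) = 2.5 V.
LSB = 2.5 V ÷ 2^9 = 2.5/512 V = 4.88281 mV.
V_rms = LSB/√12 = 4.88281 mV / √12 = 1.410 mV.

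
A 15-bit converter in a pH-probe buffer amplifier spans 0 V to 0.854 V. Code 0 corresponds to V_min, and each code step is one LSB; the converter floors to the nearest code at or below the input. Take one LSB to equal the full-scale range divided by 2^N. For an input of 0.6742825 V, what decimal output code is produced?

Span = 0.854 V. LSB = 0.854 V / 2^15 ≈ 26.06 µV.
code = ⌊(V_in − V_min)/LSB⌋ = ⌊(V_in − V_min) × 2^15 / range⌋
     = ⌊(0.6742825 − (0)) × 32768 / 0.854⌋ = ⌊0.6742825 × 32768/0.854⌋
     = ⌊25872.235⌋ = 25872.

25872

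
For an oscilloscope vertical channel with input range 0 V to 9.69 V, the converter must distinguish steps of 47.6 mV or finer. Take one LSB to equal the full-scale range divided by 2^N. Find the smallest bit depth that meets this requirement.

V_FS = 9.69 V.
Need 2^N ≥ 9.69 V / 47.6 mV = 203.6 → N_min = 8.

8 bits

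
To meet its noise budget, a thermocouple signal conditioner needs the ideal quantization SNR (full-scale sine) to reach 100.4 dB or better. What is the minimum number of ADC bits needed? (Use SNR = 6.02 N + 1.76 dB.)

Solving 6.02 N ≥ 100.4 − 1.76: N ≥ 16.385. Round up → N = 17.

17 bits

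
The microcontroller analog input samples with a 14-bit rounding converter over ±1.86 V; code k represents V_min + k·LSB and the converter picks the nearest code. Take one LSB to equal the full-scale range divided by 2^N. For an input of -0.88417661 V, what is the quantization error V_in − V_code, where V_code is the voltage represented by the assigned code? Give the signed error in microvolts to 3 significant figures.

−40.9 µV

The full-scale span is 1.86 − (-1.86) = 3.72 V. LSB = 3.72 V / 2^14 ≈ 227.1 µV.
(-0.88417661 − (-1.86)) / LSB = 0.97582339 × 16384/3.72 = 4297.8200. Nearest integer: k = 4298.
V_code = -1.86 + (4298/16384) × 3.72 = -0.88413574219 V.
e = -0.88417661 − (-0.88413574219) = −40.9 µV.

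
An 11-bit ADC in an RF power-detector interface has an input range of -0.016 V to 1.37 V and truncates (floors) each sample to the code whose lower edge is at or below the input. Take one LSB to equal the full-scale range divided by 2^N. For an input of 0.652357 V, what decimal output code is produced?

Range = 1.37 − (-0.016) = 1.386 V. LSB = 1.386 V / 2^11 ≈ 0.6768 mV.
code = ⌊(V_in − V_min)/LSB⌋ = ⌊(V_in − V_min) × 2^11 / range⌋
     = ⌊(0.652357 − (-0.016)) × 2048 / 1.386⌋ = ⌊0.668357 × 2048/1.386⌋
     = ⌊987.587⌋ = 987.

987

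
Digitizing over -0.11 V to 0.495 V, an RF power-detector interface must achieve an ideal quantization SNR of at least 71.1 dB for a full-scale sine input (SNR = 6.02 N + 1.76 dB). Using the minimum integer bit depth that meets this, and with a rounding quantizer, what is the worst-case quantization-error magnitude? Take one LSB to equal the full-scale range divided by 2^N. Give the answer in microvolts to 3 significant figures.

73.9 µV

Span: 0.495 V − (-0.11 V) = 0.605 V.
N ≥ (71.1 − 1.76)/6.02 = 11.518 → N_min = 12.
LSB = 0.605 V / 2^12 = 147.71 µV.
Max error for round-to-nearest is LSB/2 = 73.9 µV.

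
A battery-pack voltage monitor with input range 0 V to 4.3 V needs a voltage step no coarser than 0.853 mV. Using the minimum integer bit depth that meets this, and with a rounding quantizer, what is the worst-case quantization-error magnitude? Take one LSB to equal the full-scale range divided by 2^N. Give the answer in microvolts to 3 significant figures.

V_FS = 4.3 V.
Levels needed ≥ 4.3/0.853 mV = 5041. 2^13 = 8192 suffices, so N_min = 13.
LSB = 4.3 V / 2^13 = 0.52490 mV.
|e|_max = LSB/2 = 262 µV.

262 µV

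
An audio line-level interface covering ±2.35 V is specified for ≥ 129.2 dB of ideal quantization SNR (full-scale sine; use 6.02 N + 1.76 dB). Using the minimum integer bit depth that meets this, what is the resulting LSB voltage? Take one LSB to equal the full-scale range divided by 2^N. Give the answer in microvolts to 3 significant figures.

Span: 2.35 V − (-2.35 V) = 4.7 V.
6.02 N + 1.76 ≥ 129.2 gives N ≥ 21.169, so the minimum integer is 22.
LSB = 4.7 V / 2^22 = 1.12 µV.

1.12 µV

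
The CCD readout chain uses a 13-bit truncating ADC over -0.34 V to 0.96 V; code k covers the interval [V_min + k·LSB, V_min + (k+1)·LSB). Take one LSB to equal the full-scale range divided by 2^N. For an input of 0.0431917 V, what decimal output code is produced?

The full-scale span is 0.96 − (-0.34) = 1.3 V. LSB = 1.3 V / 2^13 ≈ 158.7 µV.
code = ⌊(V_in − V_min)/LSB⌋ = ⌊(V_in − V_min) × 2^13 / range⌋
     = ⌊(0.0431917 − (-0.34)) × 8192 / 1.3⌋ = ⌊0.3831917 × 8192/1.3⌋
     = ⌊2414.697⌋ = 2414.

2414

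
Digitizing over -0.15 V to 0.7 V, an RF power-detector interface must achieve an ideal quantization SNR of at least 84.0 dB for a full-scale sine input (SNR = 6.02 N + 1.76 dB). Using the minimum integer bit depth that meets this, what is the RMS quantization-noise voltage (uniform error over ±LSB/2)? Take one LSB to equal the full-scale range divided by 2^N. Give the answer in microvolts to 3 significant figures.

15.0 µV

Range = 0.7 − (-0.15) = 0.85 V.
6.02 N + 1.76 ≥ 84.0 gives N ≥ 13.661, so the minimum integer is 14.
LSB = 0.85 V / 2^14 = 51.880 µV.
V_rms = LSB/√12 = 15.0 µV.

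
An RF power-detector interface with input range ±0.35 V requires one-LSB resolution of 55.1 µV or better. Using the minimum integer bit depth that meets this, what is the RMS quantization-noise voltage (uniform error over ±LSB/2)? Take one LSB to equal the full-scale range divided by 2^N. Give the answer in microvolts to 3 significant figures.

12.3 µV

Range = 0.35 − (-0.35) = 0.7 V.
0.7 V / 55.1 µV = 12700. Since 2^13 = 8192 and 2^14 = 16384, N = 14.
LSB = 0.7 V ÷ 2^14 = 0.7/16384 V = 42.725 µV.
RMS noise = LSB/√12 = 12.3 µV.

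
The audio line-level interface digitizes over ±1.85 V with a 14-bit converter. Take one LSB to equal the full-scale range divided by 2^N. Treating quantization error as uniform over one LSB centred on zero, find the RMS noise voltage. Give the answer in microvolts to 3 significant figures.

65.2 µV

Range = 1.85 − (-1.85) = 3.7 V.
LSB = 3.7 V ÷ 2^14 = 3.7/16384 V = 225.83 µV.
V_rms = LSB/√12 = 225.83 µV / √12 = 65.2 µV.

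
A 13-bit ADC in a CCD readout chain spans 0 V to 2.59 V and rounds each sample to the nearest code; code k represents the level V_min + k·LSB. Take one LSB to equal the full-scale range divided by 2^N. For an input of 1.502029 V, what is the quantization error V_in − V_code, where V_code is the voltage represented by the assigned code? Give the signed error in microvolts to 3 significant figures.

Full-scale range = 2.59 V. LSB = 2.59 V / 2^13 ≈ 316.2 µV.
Position in LSBs: (1.502029 − (0)) × 8192/2.59 = 4750.8191; rounding gives k = 4751.
Reconstructed level: 0 + 4751 × 2.59/8192 V = 1.502086182 V.
e = 1.502029 − (1.502086182) = −57.2 µV.

−57.2 µV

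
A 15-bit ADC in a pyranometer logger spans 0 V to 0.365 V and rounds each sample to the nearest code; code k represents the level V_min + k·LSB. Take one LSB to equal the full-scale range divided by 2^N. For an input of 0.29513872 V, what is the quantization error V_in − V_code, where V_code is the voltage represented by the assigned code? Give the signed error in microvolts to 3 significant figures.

Full-scale range = 0.365 V. LSB = 0.365 V / 2^15 ≈ 11.14 µV.
(0.29513872 − (0)) / LSB = 0.29513872 × 32768/0.365 = 26496.1797. Nearest integer: k = 26496.
V_code = V_min + k × range/2^15 = 0 + 26496 × 0.365/32768 = 0.29513671875 V.
Error = V_in − V_code = 0.29513872 − (0.29513671875) = +2.00 µV.

+2.00 µV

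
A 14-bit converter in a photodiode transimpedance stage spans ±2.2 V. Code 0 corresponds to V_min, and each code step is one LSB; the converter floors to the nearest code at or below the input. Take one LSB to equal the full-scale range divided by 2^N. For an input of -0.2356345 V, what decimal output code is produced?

7314

Span: 2.2 V − (-2.2 V) = 4.4 V. LSB = 4.4 V / 2^14 ≈ 268.6 µV.
(V_in − V_min) × 2^14/range = (-0.2356345 − (-2.2)) × 16384/4.4 = 7314.583.
Floor → code = 7314.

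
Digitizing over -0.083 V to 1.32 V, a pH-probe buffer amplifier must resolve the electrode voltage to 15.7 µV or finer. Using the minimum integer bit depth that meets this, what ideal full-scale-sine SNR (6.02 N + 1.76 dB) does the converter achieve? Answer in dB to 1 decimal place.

104.1 dB

The full-scale span is 1.32 − (-0.083) = 1.403 V.
Levels needed ≥ 1.403/15.7 µV = 89360. 2^17 = 131072 suffices, so N_min = 17.
6.02(17) + 1.76 = 104.10 dB.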